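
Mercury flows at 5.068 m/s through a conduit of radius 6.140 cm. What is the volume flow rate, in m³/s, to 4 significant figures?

Q = A·v = 0.01184 m² × 5.068 m/s = 0.06002 m³/s.

0.06002 m³/s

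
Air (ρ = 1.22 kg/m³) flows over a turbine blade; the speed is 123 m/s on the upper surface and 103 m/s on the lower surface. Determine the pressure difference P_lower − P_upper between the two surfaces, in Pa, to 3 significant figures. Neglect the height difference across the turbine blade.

Bernoulli (same height): P_lower − P_upper = ½ρ(v_upper² − v_lower²).
ΔP = ½·1.22·(123² − 103²) = 2760 Pa.

ΔP ≈ 2760 Pa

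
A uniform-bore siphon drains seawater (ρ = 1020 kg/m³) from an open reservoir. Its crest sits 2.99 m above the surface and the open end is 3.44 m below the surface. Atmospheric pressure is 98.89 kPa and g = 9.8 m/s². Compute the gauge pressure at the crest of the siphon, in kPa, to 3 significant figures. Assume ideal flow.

Bernoulli surface→outlet gives ½v² = g·h_out, so v = √(2·9.8·3.44) = 8.21 m/s.
With constant cross-section the crest speed equals v; applying Bernoulli from the surface up to the crest, P_top = P_atm − ½ρv² − ρg·h_top.
P_top = 98890 − ½·1020·8.21² − 1020·9.8·2.99 = 34600 Pa. So P_gauge = P_top − P_atm = -64300 Pa.

-64.3 kPa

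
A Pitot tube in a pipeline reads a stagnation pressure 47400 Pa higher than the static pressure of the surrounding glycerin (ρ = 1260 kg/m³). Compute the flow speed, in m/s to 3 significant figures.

The dynamic pressure equals the rise in static pressure at the stagnation point: ΔP = ½ρv².
v = √(2ΔP/ρ) = √(2·47400/1260) = 8.67 m/s.

v ≈ 8.67 m/s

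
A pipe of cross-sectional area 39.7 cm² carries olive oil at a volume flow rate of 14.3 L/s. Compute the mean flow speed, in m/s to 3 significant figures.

v ≈ 3.60 m/s

Q = 14.3 L/s = 0.0143 m³/s.
v = Q/A = 0.0143 / 0.00397 = 3.60 m/s.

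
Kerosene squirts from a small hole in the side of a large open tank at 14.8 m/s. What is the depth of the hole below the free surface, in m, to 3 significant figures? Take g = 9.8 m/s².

Inverting v = √(2gh) gives h = v² / 2g.
h = 14.8²/(2·9.8) = 219/19.60 = 11.2 m.

h = 11.2 m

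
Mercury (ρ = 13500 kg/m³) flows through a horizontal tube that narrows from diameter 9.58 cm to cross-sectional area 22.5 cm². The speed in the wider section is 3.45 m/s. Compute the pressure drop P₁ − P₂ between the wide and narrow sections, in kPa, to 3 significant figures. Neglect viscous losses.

744 kPa

Mass conservation (A₁v₁ = A₂v₂) gives v₂ = 3.45 × 72.1/22.5 = 11.1 m/s.
Bernoulli (h₁ = h₂): P₁ − P₂ = ½ρ(v₂² − v₁²).
P₁ − P₂ = ½·13500·(11.1² − 3.45²) = ½·13500·110 = 744000 Pa.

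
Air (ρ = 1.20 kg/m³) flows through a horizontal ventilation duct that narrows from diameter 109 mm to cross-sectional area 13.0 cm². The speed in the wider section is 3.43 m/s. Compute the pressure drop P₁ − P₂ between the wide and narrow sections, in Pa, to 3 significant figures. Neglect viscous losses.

ΔP = 357 Pa

The volume flow rate is constant, so v₂ = (A₁/A₂)v₁ = (93.3/13.0)·3.43 = 24.6 m/s.
The pipe is horizontal, so Bernoulli reduces to P₁ + ½ρv₁² = P₂ + ½ρv₂².
P₁ − P₂ = ½·1.20·(24.6² − 3.43²) = ½·1.20·594 = 357 Pa.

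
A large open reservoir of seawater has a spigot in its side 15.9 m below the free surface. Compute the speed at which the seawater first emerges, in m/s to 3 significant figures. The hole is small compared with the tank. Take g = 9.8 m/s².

Bernoulli from surface to hole (P equal, v_surface ≈ 0): v = √(2gh) = √(2×9.8×15.9) = 17.7 m/s.

17.7 m/s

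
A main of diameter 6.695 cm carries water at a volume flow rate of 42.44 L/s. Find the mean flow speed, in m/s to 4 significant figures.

Q = 42.44 L/s = 0.04244 m³/s.
v = Q/A = 0.04244 / 0.003520 = 12.06 m/s.

v = 12.06 m/s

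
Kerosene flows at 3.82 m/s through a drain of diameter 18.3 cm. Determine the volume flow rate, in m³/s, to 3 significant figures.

Q = A·v = 0.0263 m² × 3.82 m/s = 0.100 m³/s.

Q ≈ 0.100 m³/s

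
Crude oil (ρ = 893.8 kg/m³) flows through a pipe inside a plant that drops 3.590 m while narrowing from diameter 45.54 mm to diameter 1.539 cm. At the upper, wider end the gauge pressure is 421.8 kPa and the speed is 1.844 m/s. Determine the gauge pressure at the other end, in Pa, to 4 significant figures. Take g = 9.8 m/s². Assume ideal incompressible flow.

Mass conservation (A₁v₁ = A₂v₂) gives v₂ = 1.844 × 16.29/1.860 = 16.15 m/s.
Applying Bernoulli between the two ends and solving for P₂: P₂ = P₁ + ½ρ(v₁² − v₂²) − ρgΔh.
P₂ = 421800 + ½·893.8·(1.844² − 16.15²) − 893.8·9.8·(−3.590) = 421800 + (-115000) − (-31450) = 338300 Pa.

P₂ ≈ 338300 Pa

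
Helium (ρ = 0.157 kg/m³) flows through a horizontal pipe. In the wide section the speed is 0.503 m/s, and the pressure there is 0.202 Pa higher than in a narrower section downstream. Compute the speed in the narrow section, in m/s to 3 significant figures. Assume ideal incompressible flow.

v₂ = 1.68 m/s

Along the level pipe P + ½ρv² is conserved, hence v₂² = v₁² + 2(P₁ − P₂)/ρ.
v₂ = √(0.503² + 2·0.202/0.157) = √(0.253 + 2.57) = 1.68 m/s.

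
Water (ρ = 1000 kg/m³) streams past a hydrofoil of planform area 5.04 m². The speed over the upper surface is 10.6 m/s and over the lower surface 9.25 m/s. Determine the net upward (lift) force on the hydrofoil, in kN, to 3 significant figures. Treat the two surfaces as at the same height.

With equal heights on the two surfaces, Bernoulli gives P_lower − P_upper = ½ρ(v_upper² − v_lower²).
ΔP = ½·1000·(10.6² − 9.25²) = 13400 Pa.
Lift = ΔP · A = 13400 × 5.04 = 67500 N.

F ≈ 67.5 kN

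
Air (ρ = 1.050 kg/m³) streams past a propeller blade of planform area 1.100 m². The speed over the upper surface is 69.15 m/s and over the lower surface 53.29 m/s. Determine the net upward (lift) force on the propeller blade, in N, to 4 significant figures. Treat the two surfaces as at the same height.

F ≈ 1121 N

From P + ½ρv² = const at equal height, P_low − P_up = ½ρ(v_up² − v_low²).
ΔP = ½·1.050·(69.15² − 53.29²) = 1019 Pa.
Lift = ΔP · A = 1019 × 1.100 = 1121 N.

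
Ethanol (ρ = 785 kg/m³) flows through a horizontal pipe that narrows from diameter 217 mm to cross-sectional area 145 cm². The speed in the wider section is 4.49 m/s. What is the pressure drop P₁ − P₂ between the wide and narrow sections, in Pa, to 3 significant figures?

Continuity gives A₁v₁ = A₂v₂, so v₂ = (370 cm²)/(145 cm²) × 4.49 m/s = 11.5 m/s.
Bernoulli (h₁ = h₂): P₁ − P₂ = ½ρ(v₂² − v₁²).
P₁ − P₂ = ½·785·(11.5² − 4.49²) = ½·785·111 = 43600 Pa.

ΔP ≈ 43600 Pa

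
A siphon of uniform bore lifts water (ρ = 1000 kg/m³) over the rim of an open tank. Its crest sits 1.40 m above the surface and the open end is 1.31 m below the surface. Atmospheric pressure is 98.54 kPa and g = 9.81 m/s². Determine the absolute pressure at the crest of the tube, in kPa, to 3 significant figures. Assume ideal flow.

P_top ≈ 72.0 kPa

The outlet speed comes from Torricelli: v = √(2g·1.31) = 5.07 m/s.
With constant cross-section the crest speed equals v; applying Bernoulli from the surface up to the crest, P_top = P_atm − ½ρv² − ρg·h_top.
P_top = 98540 − ½·1000·5.07² − 1000·9.81·1.40 = 72000 Pa.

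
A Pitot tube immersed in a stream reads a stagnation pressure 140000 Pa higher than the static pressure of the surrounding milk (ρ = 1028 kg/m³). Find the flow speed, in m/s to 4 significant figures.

The dynamic pressure equals the rise in static pressure at the stagnation point: ΔP = ½ρv².
v = √(2ΔP/ρ) = √(2·140000/1028) = 16.50 m/s.

v ≈ 16.50 m/s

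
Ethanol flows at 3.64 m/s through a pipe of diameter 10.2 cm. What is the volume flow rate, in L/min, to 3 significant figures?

Q = A·v = 0.00817 m² × 3.64 m/s = 0.0297 m³/s.
Converting: 0.0297 m³/s × 60000 = 1780 L/min.

Q = 1780 L/min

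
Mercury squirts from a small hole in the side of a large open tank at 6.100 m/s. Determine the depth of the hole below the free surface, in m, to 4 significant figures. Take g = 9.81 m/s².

Inverting v = √(2gh) gives h = v² / 2g.
h = 6.100²/(2·9.81) = 37.21/19.62 = 1.897 m.

h ≈ 1.897 m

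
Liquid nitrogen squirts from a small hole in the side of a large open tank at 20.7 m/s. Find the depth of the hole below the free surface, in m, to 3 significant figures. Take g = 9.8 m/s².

Torricelli: v = √(2gh), so h = v²/(2g).
h = 20.7²/(2·9.8) = 428/19.60 = 21.9 m.

h ≈ 21.9 m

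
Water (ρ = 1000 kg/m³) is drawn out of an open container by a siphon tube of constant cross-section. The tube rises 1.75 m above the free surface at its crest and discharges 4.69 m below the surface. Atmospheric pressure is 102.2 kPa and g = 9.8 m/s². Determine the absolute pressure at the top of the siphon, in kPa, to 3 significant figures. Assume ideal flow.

P_top ≈ 39.1 kPa

From the surface to the outlet (both open to atmosphere, surface at rest): v = √(2g·h_out) = √(2·9.8·4.69) = 9.59 m/s.
Continuity keeps v the same throughout the tube; from surface to crest, P_atm + 0 = P_top + ½ρv² + ρg·h_top.
P_top = 102200 − ½·1000·9.59² − 1000·9.8·1.75 = 39100 Pa.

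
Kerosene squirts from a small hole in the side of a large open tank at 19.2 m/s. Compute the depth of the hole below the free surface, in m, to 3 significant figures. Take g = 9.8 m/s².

Inverting v = √(2gh) gives h = v² / 2g.
h = 19.2²/(2·9.8) = 369/19.60 = 18.8 m.

h = 18.8 m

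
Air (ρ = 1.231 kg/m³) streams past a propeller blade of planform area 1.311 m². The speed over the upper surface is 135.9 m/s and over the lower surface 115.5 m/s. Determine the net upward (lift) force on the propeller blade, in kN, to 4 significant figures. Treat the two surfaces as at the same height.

F ≈ 4.138 kN

From P + ½ρv² = const at equal height, P_low − P_up = ½ρ(v_up² − v_low²).
ΔP = ½·1.231·(135.9² − 115.5²) = 3157 Pa.
Lift = ΔP · A = 3157 × 1.311 = 4138 N.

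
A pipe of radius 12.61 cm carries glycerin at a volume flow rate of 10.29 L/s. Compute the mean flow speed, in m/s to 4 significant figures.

0.2060 m/s

Q = 10.29 L/s = 0.01029 m³/s.
v = Q/A = 0.01029 / 0.04996 = 0.2060 m/s.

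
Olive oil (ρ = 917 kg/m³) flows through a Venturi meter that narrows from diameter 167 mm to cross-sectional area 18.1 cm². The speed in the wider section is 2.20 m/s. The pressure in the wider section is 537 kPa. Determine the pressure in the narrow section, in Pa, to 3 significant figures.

P₂ ≈ 214000 Pa

Continuity gives A₁v₁ = A₂v₂, so v₂ = (219 cm²)/(18.1 cm²) × 2.20 m/s = 26.6 m/s.
With no height change, Bernoulli's equation is P₁ + ½ρv₁² = P₂ + ½ρv₂².
P₂ = P₁ − ½ρ(v₂² − v₁²) = 537000 − ½·917·(26.6² − 2.20²) = 537000 − 323000 = 214000 Pa.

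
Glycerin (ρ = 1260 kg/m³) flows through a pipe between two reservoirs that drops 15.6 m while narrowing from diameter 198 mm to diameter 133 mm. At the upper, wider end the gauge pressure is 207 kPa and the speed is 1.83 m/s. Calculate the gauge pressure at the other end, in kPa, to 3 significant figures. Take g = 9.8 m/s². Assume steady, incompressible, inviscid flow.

P₂ ≈ 391 kPa

The volume flow rate is constant, so v₂ = (A₁/A₂)v₁ = (308/139)·1.83 = 4.06 m/s.
Applying Bernoulli between the two ends and solving for P₂: P₂ = P₁ + ½ρ(v₁² − v₂²) − ρgΔh.
P₂ = 207000 + ½·1260·(1.83² − 4.06²) − 1260·9.8·(−15.6) = 207000 + (-8250) − (-193000) = 391000 Pa.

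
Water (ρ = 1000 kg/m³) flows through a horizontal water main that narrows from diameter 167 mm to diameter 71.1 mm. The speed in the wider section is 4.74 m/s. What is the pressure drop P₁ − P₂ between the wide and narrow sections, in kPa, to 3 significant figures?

ΔP ≈ 331 kPa

By continuity, v₂ = v₁·A₁/A₂ = 4.74·(219/39.7) = 26.2 m/s.
With no height change, Bernoulli's equation is P₁ + ½ρv₁² = P₂ + ½ρv₂².
P₁ − P₂ = ½·1000·(26.2² − 4.74²) = ½·1000·661 = 331000 Pa.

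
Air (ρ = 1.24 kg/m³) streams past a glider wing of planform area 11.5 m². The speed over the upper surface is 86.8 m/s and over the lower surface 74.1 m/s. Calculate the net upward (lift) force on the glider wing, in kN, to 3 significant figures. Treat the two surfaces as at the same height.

From P + ½ρv² = const at equal height, P_low − P_up = ½ρ(v_up² − v_low²).
ΔP = ½·1.24·(86.8² − 74.1²) = 1270 Pa.
Lift = ΔP · A = 1270 × 11.5 = 14600 N.

14.6 kN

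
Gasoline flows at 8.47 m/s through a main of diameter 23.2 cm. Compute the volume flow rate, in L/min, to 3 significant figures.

Q = A·v = 0.0423 m² × 8.47 m/s = 0.358 m³/s.
Converting: 0.358 m³/s × 60000 = 21500 L/min.

Q ≈ 21500 L/min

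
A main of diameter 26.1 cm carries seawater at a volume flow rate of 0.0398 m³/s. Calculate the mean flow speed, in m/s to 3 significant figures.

v ≈ 0.744 m/s

Q = 0.0398 m³/s = 0.0398 m³/s.
v = Q/A = 0.0398 / 0.0535 = 0.744 m/s.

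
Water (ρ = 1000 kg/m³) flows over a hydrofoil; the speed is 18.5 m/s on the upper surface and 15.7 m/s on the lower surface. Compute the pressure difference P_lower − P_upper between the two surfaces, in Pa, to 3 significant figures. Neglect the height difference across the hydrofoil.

ΔP ≈ 47900 Pa

With negligible Δh, P + ½ρv² is constant, so P_low − P_up = ½ρ(v_up² − v_low²).
ΔP = ½·1000·(18.5² − 15.7²) = 47900 Pa.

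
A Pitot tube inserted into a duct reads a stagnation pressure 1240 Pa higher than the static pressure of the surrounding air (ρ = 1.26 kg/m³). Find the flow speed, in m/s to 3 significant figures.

44.4 m/s

The dynamic pressure equals the rise in static pressure at the stagnation point: ΔP = ½ρv².
v = √(2ΔP/ρ) = √(2·1240/1.26) = 44.4 m/s.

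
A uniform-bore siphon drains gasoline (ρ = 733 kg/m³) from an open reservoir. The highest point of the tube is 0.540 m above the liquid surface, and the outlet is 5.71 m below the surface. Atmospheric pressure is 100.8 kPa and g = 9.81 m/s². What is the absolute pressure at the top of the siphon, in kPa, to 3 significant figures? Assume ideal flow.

55.9 kPa

The outlet speed comes from Torricelli: v = √(2g·5.71) = 10.6 m/s.
With constant cross-section the crest speed equals v; applying Bernoulli from the surface up to the crest, P_top = P_atm − ½ρv² − ρg·h_top.
P_top = 100800 − ½·733·10.6² − 733·9.81·0.540 = 55900 Pa.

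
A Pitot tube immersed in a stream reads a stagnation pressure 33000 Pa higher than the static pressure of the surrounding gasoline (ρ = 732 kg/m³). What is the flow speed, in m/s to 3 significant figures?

The dynamic pressure equals the rise in static pressure at the stagnation point: ΔP = ½ρv².
v = √(2ΔP/ρ) = √(2·33000/732) = 9.50 m/s.

v = 9.50 m/s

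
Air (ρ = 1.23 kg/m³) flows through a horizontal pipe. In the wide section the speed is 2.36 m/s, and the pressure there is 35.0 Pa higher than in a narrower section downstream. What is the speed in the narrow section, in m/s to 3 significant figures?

v₂ = 7.90 m/s

Along the level pipe P + ½ρv² is conserved, hence v₂² = v₁² + 2(P₁ − P₂)/ρ.
v₂ = √(2.36² + 2·35.0/1.23) = √(5.57 + 56.9) = 7.90 m/s.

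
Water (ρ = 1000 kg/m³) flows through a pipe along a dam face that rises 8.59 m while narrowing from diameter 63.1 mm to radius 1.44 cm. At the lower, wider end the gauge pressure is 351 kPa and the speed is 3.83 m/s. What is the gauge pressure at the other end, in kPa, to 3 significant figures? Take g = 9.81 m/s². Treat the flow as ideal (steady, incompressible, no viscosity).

Mass conservation (A₁v₁ = A₂v₂) gives v₂ = 3.83 × 31.3/6.51 = 18.4 m/s.
Energy conservation along the streamline gives P₂ = P₁ − ½ρ(v₂² − v₁²) − ρg(h₂ − h₁).
P₂ = 351000 + ½·1000·(3.83² − 18.4²) − 1000·9.81·(+8.59) = 351000 + (-162000) − (84300) = 105000 Pa.

P₂ ≈ 105 kPa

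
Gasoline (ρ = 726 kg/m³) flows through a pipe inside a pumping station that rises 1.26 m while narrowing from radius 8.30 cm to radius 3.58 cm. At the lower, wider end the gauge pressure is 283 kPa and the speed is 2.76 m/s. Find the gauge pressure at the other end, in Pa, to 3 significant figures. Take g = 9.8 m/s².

P₂ = 197000 Pa

By continuity, v₂ = v₁·A₁/A₂ = 2.76·(216/40.3) = 14.8 m/s.
Applying Bernoulli between the two ends and solving for P₂: P₂ = P₁ + ½ρ(v₁² − v₂²) − ρgΔh.
P₂ = 283000 + ½·726·(2.76² − 14.8²) − 726·9.8·(+1.26) = 283000 + (-77100) − (8960) = 197000 Pa.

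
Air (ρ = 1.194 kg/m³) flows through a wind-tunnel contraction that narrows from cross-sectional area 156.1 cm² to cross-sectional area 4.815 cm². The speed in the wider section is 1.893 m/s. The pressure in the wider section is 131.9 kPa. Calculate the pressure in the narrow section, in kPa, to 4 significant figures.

129.7 kPa

Continuity gives A₁v₁ = A₂v₂, so v₂ = (156.1 cm²)/(4.815 cm²) × 1.893 m/s = 61.37 m/s.
With no height change, Bernoulli's equation is P₁ + ½ρv₁² = P₂ + ½ρv₂².
P₂ = P₁ − ½ρ(v₂² − v₁²) = 131900 − ½·1.194·(61.37² − 1.893²) = 131900 − 2246 = 129700 Pa.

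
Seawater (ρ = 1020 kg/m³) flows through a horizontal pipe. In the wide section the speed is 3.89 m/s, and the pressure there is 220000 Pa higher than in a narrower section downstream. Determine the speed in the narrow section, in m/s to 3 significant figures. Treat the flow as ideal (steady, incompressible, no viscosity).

v₂ = 21.1 m/s

With h₁ = h₂, rearranging Bernoulli gives v₂ = √(v₁² + 2ΔP/ρ).
v₂ = √(3.89² + 2·220000/1020) = √(15.1 + 431) = 21.1 m/s.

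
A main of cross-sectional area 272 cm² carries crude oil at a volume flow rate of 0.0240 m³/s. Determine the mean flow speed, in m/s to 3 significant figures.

v = 0.882 m/s

Q = 0.0240 m³/s = 0.0240 m³/s.
v = Q/A = 0.0240 / 0.0272 = 0.882 m/s.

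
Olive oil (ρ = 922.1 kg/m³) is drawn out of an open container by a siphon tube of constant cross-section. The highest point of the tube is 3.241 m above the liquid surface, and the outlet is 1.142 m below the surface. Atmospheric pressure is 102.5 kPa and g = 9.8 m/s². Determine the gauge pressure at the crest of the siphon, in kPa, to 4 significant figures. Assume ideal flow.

P_gauge ≈ -39.61 kPa

Bernoulli surface→outlet gives ½v² = g·h_out, so v = √(2·9.8·1.142) = 4.731 m/s.
With constant cross-section the crest speed equals v; applying Bernoulli from the surface up to the crest, P_top = P_atm − ½ρv² − ρg·h_top.
P_top = 102500 − ½·922.1·4.731² − 922.1·9.8·3.241 = 62890 Pa. So P_gauge = P_top − P_atm = -39610 Pa.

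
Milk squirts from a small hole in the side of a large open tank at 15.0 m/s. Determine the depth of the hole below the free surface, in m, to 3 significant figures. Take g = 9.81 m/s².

For a small hole in a large open tank, ½v² = gh, giving h = v²/(2g).
h = 15.0²/(2·9.81) = 225/19.62 = 11.5 m.

h ≈ 11.5 m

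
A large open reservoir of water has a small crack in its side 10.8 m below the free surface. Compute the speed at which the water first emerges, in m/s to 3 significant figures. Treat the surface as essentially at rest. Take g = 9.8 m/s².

The surface is effectively still and both ends are open, so ½v² = gh and v = √(2·9.8·10.8) = 14.5 m/s.

v = 14.5 m/s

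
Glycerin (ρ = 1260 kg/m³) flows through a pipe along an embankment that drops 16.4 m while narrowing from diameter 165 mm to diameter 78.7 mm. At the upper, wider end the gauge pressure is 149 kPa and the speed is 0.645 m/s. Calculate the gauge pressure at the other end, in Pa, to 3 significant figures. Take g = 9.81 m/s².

P₂ = 347000 Pa

Mass conservation (A₁v₁ = A₂v₂) gives v₂ = 0.645 × 214/48.6 = 2.84 m/s.
Bernoulli: P₁ + ½ρv₁² + ρg h₁ = P₂ + ½ρv₂² + ρg h₂, so P₂ = P₁ + ½ρ(v₁² − v₂²) − ρg(h₂ − h₁).
P₂ = 149000 + ½·1260·(0.645² − 2.84²) − 1260·9.81·(−16.4) = 149000 + (-4800) − (-203000) = 347000 Pa.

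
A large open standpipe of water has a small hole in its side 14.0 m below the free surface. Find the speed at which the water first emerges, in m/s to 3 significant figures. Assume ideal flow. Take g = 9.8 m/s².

Bernoulli from surface to hole (P equal, v_surface ≈ 0): v = √(2gh) = √(2×9.8×14.0) = 16.6 m/s.

16.6 m/s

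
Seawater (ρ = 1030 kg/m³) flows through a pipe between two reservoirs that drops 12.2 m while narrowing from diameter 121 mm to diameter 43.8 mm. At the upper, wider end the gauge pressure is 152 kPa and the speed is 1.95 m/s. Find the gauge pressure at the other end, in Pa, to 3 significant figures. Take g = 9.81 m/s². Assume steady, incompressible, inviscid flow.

By continuity, v₂ = v₁·A₁/A₂ = 1.95·(115/15.1) = 14.9 m/s.
Applying Bernoulli between the two ends and solving for P₂: P₂ = P₁ + ½ρ(v₁² − v₂²) − ρgΔh.
P₂ = 152000 + ½·1030·(1.95² − 14.9²) − 1030·9.81·(−12.2) = 152000 + (-112000) − (-123000) = 163000 Pa.

163000 Pa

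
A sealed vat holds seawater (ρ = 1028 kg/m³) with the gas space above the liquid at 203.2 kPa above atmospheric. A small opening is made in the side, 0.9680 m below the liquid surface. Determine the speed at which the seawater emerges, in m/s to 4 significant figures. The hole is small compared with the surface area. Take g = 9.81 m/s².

Take point 1 at the surface (v₁ ≈ 0) and point 2 at the hole (at atmospheric pressure). Bernoulli: P₁ + ρg h = P_atm + ½ρv₂².
With P₁ − P_atm = 203200 Pa, v₂ = √(2gh + 2ΔP/ρ) = √(2·9.81·0.9680 + 2·203200/1028) = 20.35 m/s.

v = 20.35 m/s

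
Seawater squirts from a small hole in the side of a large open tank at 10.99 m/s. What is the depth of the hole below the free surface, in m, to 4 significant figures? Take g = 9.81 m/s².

For a small hole in a large open tank, ½v² = gh, giving h = v²/(2g).
h = 10.99²/(2·9.81) = 120.8/19.62 = 6.156 m.

h = 6.156 m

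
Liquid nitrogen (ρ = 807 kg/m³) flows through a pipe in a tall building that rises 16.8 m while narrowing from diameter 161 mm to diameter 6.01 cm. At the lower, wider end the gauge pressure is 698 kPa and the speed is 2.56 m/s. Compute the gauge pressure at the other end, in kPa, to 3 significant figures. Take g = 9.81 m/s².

The volume flow rate is constant, so v₂ = (A₁/A₂)v₁ = (204/28.4)·2.56 = 18.4 m/s.
Bernoulli: P₁ + ½ρv₁² + ρg h₁ = P₂ + ½ρv₂² + ρg h₂, so P₂ = P₁ + ½ρ(v₁² − v₂²) − ρg(h₂ − h₁).
P₂ = 698000 + ½·807·(2.56² − 18.4²) − 807·9.81·(+16.8) = 698000 + (-134000) − (133000) = 431000 Pa.

431 kPa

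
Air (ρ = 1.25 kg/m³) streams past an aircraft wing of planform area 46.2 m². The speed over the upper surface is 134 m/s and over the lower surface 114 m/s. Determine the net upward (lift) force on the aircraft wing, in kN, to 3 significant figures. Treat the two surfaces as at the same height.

From P + ½ρv² = const at equal height, P_low − P_up = ½ρ(v_up² − v_low²).
ΔP = ½·1.25·(134² − 114²) = 3100 Pa.
Lift = ΔP · A = 3100 × 46.2 = 143000 N.

F ≈ 143 kN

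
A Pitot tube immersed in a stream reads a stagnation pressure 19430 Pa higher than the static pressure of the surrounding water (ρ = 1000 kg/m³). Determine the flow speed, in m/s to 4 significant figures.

Bernoulli between the free stream and the stagnation point: ½ρv² = P_stag − P_static.
v = √(2ΔP/ρ) = √(2·19430/1000) = 6.234 m/s.

v ≈ 6.234 m/s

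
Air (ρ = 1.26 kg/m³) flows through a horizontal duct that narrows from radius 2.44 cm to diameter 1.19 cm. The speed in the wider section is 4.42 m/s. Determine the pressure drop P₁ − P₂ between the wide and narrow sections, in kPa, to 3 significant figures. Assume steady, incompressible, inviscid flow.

ΔP = 3.47 kPa

The volume flow rate is constant, so v₂ = (A₁/A₂)v₁ = (18.7/1.11)·4.42 = 74.3 m/s.
The pipe is horizontal, so Bernoulli reduces to P₁ + ½ρv₁² = P₂ + ½ρv₂².
P₁ − P₂ = ½·1.26·(74.3² − 4.42²) = ½·1.26·5510 = 3470 Pa.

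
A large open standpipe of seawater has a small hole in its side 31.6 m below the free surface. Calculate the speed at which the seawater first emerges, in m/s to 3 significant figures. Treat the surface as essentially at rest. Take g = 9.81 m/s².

v ≈ 24.9 m/s

Torricelli's result v = √(2gh) gives v = √(2·9.81·31.6) = 24.9 m/s.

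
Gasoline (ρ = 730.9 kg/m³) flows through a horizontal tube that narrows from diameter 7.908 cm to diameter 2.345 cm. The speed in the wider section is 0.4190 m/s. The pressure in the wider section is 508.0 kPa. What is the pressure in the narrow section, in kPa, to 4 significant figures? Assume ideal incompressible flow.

P₂ ≈ 499.8 kPa

By continuity, v₂ = v₁·A₁/A₂ = 0.4190·(49.12/4.319) = 4.765 m/s.
The pipe is horizontal, so Bernoulli reduces to P₁ + ½ρv₁² = P₂ + ½ρv₂².
P₂ = P₁ − ½ρ(v₂² − v₁²) = 508000 − ½·730.9·(4.765² − 0.4190²) = 508000 − 8233 = 499800 Pa.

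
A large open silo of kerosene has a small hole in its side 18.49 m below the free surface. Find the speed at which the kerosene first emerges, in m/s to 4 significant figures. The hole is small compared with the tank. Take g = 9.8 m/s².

19.04 m/s

The surface is effectively still and both ends are open, so ½v² = gh and v = √(2·9.8·18.49) = 19.04 m/s.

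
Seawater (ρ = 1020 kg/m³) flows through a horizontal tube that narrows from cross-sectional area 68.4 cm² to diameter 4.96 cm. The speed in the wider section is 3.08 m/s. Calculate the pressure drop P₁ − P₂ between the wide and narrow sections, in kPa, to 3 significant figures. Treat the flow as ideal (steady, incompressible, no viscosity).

ΔP ≈ 55.8 kPa

By continuity, v₂ = v₁·A₁/A₂ = 3.08·(68.4/19.3) = 10.9 m/s.
Along the horizontal streamline, P + ½ρv² is constant.
P₁ − P₂ = ½·1020·(10.9² − 3.08²) = ½·1020·109 = 55800 Pa.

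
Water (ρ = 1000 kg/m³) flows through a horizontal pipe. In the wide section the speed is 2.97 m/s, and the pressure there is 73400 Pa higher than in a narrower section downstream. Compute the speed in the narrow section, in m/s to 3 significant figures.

v₂ ≈ 12.5 m/s

Horizontal Bernoulli: P₁ + ½ρv₁² = P₂ + ½ρv₂², so v₂² = v₁² + 2(P₁ − P₂)/ρ.
v₂ = √(2.97² + 2·73400/1000) = √(8.82 + 147) = 12.5 m/s.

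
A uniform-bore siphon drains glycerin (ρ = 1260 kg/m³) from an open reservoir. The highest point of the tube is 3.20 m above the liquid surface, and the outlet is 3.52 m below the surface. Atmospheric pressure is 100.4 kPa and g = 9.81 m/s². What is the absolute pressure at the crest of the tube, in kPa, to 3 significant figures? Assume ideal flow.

P_top = 17.3 kPa

From the surface to the outlet (both open to atmosphere, surface at rest): v = √(2g·h_out) = √(2·9.81·3.52) = 8.31 m/s.
Continuity keeps v the same throughout the tube; from surface to crest, P_atm + 0 = P_top + ½ρv² + ρg·h_top.
P_top = 100400 − ½·1260·8.31² − 1260·9.81·3.20 = 17300 Pa.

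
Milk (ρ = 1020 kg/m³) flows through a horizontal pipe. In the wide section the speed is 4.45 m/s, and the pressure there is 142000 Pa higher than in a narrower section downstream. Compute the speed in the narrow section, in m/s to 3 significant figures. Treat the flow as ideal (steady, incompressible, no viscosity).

v₂ ≈ 17.3 m/s

Horizontal Bernoulli: P₁ + ½ρv₁² = P₂ + ½ρv₂², so v₂² = v₁² + 2(P₁ − P₂)/ρ.
v₂ = √(4.45² + 2·142000/1020) = √(19.8 + 278) = 17.3 m/s.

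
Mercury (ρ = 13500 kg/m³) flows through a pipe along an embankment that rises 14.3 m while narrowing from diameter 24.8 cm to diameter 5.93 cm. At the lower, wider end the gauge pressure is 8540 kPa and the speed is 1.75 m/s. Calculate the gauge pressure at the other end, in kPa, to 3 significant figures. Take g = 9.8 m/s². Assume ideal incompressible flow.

The volume flow rate is constant, so v₂ = (A₁/A₂)v₁ = (483/27.6)·1.75 = 30.6 m/s.
Energy conservation along the streamline gives P₂ = P₁ − ½ρ(v₂² − v₁²) − ρg(h₂ − h₁).
P₂ = 8540000 + ½·13500·(1.75² − 30.6²) − 13500·9.8·(+14.3) = 8540000 + (-6300000) − (1890000) = 345000 Pa.

P₂ ≈ 345 kPa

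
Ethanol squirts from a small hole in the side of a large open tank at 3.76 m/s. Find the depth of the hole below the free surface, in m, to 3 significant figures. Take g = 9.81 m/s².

0.721 m

Torricelli: v = √(2gh), so h = v²/(2g).
h = 3.76²/(2·9.81) = 14.1/19.62 = 0.721 m.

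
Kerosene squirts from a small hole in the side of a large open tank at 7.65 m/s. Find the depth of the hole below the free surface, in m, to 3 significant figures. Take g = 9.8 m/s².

Torricelli: v = √(2gh), so h = v²/(2g).
h = 7.65²/(2·9.8) = 58.5/19.60 = 2.99 m.

h = 2.99 m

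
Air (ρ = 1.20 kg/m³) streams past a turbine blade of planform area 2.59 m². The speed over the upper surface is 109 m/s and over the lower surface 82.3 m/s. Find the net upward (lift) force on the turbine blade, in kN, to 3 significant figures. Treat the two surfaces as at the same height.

The faster flow above has the lower pressure; Bernoulli (same height) gives ΔP = ½ρ(v_up² − v_low²).
ΔP = ½·1.20·(109² − 82.3²) = 3060 Pa.
Lift = ΔP · A = 3060 × 2.59 = 7940 N.

F ≈ 7.94 kN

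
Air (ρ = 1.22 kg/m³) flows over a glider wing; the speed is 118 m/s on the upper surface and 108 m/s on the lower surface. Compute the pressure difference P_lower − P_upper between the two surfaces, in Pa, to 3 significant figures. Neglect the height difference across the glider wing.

Bernoulli (same height): P_lower − P_upper = ½ρ(v_upper² − v_lower²).
ΔP = ½·1.22·(118² − 108²) = 1380 Pa.

ΔP = 1380 Pa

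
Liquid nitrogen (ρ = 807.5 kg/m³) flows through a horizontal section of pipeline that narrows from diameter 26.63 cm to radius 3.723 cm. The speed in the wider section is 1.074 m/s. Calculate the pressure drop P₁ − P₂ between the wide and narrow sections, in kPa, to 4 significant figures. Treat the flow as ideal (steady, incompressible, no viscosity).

Continuity gives A₁v₁ = A₂v₂, so v₂ = (557.0 cm²)/(43.54 cm²) × 1.074 m/s = 13.74 m/s.
The pipe is horizontal, so Bernoulli reduces to P₁ + ½ρv₁² = P₂ + ½ρv₂².
P₁ − P₂ = ½·807.5·(13.74² − 1.074²) = ½·807.5·187.6 = 75730 Pa.

ΔP = 75.73 kPa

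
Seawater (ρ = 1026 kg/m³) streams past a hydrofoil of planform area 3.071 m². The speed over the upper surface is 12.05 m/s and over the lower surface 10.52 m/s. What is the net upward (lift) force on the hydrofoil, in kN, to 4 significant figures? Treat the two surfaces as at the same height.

F ≈ 54.40 kN

The faster flow above has the lower pressure; Bernoulli (same height) gives ΔP = ½ρ(v_up² − v_low²).
ΔP = ½·1026·(12.05² − 10.52²) = 17710 Pa.
Lift = ΔP · A = 17710 × 3.071 = 54400 N.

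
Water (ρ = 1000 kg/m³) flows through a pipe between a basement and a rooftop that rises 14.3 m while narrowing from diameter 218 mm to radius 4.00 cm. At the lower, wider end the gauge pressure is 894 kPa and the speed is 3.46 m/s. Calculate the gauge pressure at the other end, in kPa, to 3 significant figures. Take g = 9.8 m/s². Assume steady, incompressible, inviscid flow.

P₂ ≈ 430 kPa

Mass conservation (A₁v₁ = A₂v₂) gives v₂ = 3.46 × 373/50.3 = 25.7 m/s.
Bernoulli: P₁ + ½ρv₁² + ρg h₁ = P₂ + ½ρv₂² + ρg h₂, so P₂ = P₁ + ½ρ(v₁² − v₂²) − ρg(h₂ − h₁).
P₂ = 894000 + ½·1000·(3.46² − 25.7²) − 1000·9.8·(+14.3) = 894000 + (-324000) − (140000) = 430000 Pa.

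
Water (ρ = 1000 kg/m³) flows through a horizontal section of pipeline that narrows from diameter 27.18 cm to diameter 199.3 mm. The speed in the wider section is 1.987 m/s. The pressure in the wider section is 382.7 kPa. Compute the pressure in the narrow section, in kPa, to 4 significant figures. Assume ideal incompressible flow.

The volume flow rate is constant, so v₂ = (A₁/A₂)v₁ = (580.2/312.0)·1.987 = 3.696 m/s.
Along the horizontal streamline, P + ½ρv² is constant.
P₂ = P₁ − ½ρ(v₂² − v₁²) = 382700 − ½·1000·(3.696² − 1.987²) = 382700 − 4855 = 377800 Pa.

P₂ ≈ 377.8 kPa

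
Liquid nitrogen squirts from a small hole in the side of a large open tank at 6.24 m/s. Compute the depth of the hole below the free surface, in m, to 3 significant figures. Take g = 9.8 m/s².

h ≈ 1.99 m

For a small hole in a large open tank, ½v² = gh, giving h = v²/(2g).
h = 6.24²/(2·9.8) = 38.9/19.60 = 1.99 m.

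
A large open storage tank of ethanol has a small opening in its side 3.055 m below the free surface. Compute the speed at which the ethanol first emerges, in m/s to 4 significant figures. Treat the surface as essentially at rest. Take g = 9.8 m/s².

v ≈ 7.738 m/s

Torricelli's result v = √(2gh) gives v = √(2·9.8·3.055) = 7.738 m/s.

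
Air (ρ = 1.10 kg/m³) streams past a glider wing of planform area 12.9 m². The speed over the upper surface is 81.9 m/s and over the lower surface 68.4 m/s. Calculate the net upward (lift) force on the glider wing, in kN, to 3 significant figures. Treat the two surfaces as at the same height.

F ≈ 14.4 kN

With equal heights on the two surfaces, Bernoulli gives P_lower − P_upper = ½ρ(v_upper² − v_lower²).
ΔP = ½·1.10·(81.9² − 68.4²) = 1120 Pa.
Lift = ΔP · A = 1120 × 12.9 = 14400 N.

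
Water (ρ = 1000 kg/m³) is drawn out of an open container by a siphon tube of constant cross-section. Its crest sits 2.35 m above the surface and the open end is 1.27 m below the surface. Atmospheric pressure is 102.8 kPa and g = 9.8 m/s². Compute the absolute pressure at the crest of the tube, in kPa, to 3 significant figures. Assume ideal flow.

P_top ≈ 67.3 kPa

Bernoulli surface→outlet gives ½v² = g·h_out, so v = √(2·9.8·1.27) = 4.99 m/s.
With constant cross-section the crest speed equals v; applying Bernoulli from the surface up to the crest, P_top = P_atm − ½ρv² − ρg·h_top.
P_top = 102800 − ½·1000·4.99² − 1000·9.8·2.35 = 67300 Pa.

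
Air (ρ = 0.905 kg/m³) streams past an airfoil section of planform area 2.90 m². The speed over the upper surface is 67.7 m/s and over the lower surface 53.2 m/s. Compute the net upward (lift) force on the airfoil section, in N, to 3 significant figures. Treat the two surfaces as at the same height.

F = 2300 N

With equal heights on the two surfaces, Bernoulli gives P_lower − P_upper = ½ρ(v_upper² − v_lower²).
ΔP = ½·0.905·(67.7² − 53.2²) = 793 Pa.
Lift = ΔP · A = 793 × 2.90 = 2300 N.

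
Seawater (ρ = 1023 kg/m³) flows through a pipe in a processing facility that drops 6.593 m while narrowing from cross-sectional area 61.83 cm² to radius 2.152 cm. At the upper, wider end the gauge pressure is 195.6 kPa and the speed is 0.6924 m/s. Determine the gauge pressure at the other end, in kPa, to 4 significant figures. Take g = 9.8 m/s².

P₂ ≈ 257.5 kPa

The volume flow rate is constant, so v₂ = (A₁/A₂)v₁ = (61.83/14.55)·0.6924 = 2.943 m/s.
Applying Bernoulli between the two ends and solving for P₂: P₂ = P₁ + ½ρ(v₁² − v₂²) − ρgΔh.
P₂ = 195600 + ½·1023·(0.6924² − 2.943²) − 1023·9.8·(−6.593) = 195600 + (-4184) − (-66100) = 257500 Pa.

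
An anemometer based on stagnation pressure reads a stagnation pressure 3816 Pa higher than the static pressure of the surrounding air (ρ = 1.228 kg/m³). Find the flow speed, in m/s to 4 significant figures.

v ≈ 78.84 m/s

The dynamic pressure equals the rise in static pressure at the stagnation point: ΔP = ½ρv².
v = √(2ΔP/ρ) = √(2·3816/1.228) = 78.84 m/s.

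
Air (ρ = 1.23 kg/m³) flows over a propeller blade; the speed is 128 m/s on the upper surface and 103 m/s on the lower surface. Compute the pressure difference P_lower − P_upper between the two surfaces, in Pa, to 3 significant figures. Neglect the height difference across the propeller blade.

ΔP ≈ 3550 Pa

Bernoulli (same height): P_lower − P_upper = ½ρ(v_upper² − v_lower²).
ΔP = ½·1.23·(128² − 103²) = 3550 Pa.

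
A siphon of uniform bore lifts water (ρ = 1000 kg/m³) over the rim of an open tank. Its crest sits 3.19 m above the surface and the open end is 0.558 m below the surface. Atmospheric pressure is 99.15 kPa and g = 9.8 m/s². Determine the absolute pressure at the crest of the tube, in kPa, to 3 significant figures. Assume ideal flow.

From the surface to the outlet (both open to atmosphere, surface at rest): v = √(2g·h_out) = √(2·9.8·0.558) = 3.31 m/s.
The bore is uniform, so the speed at the crest is the same v. Bernoulli surface→crest: P_atm = P_top + ½ρv² + ρg·h_top.
P_top = 99150 − ½·1000·3.31² − 1000·9.8·3.19 = 62400 Pa.

62.4 kPa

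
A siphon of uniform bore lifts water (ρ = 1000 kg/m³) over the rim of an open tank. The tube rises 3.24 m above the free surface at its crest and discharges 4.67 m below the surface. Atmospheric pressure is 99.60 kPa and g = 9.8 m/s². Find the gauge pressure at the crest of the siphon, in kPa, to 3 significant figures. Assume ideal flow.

Bernoulli surface→outlet gives ½v² = g·h_out, so v = √(2·9.8·4.67) = 9.57 m/s.
With constant cross-section the crest speed equals v; applying Bernoulli from the surface up to the crest, P_top = P_atm − ½ρv² − ρg·h_top.
P_top = 99600 − ½·1000·9.57² − 1000·9.8·3.24 = 22100 Pa. So P_gauge = P_top − P_atm = -77500 Pa.

P_gauge = -77.5 kPa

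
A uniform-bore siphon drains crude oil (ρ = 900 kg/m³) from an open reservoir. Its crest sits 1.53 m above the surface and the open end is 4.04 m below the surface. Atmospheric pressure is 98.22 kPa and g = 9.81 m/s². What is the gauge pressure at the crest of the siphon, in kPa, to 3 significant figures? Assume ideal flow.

The outlet speed comes from Torricelli: v = √(2g·4.04) = 8.90 m/s.
With constant cross-section the crest speed equals v; applying Bernoulli from the surface up to the crest, P_top = P_atm − ½ρv² − ρg·h_top.
P_top = 98220 − ½·900·8.90² − 900·9.81·1.53 = 49000 Pa. So P_gauge = P_top − P_atm = -49200 Pa.

P_gauge ≈ -49.2 kPa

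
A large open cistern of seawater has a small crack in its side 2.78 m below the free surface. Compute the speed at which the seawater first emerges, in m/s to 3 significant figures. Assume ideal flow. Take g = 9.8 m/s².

v = 7.38 m/s

Bernoulli from surface to hole (P equal, v_surface ≈ 0): v = √(2gh) = √(2×9.8×2.78) = 7.38 m/s.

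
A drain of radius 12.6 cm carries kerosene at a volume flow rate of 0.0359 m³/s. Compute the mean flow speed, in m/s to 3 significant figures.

Q = 0.0359 m³/s = 0.0359 m³/s.
v = Q/A = 0.0359 / 0.0499 = 0.720 m/s.

v = 0.720 m/s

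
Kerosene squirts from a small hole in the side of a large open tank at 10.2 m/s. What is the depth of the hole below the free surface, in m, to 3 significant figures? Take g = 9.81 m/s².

Inverting v = √(2gh) gives h = v² / 2g.
h = 10.2²/(2·9.81) = 104/19.62 = 5.30 m.

5.30 m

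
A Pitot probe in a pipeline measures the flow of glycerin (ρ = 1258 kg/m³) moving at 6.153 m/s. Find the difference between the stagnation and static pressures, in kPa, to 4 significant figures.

23.81 kPa

The dynamic pressure equals the rise in static pressure at the stagnation point: ΔP = ½ρv².
ΔP = ½·1258·6.153² = 23810 Pa.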